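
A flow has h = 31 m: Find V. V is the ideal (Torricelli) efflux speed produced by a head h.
Formula: V = \sqrt{2 g h}
V = √(2·9.81·31) = 24.66 m/s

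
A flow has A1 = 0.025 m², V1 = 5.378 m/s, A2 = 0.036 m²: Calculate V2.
Formula: V_2 = \frac{A_1 V_1}{A_2}
V2 = 0.025·5.378/0.036 = 3.735 m/s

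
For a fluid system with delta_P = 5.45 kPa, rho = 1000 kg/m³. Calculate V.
Formula: V = \sqrt{\frac{2 \Delta P}{\rho}}
V = √(2·(5.45·1000)/1000) = 3.302 m/s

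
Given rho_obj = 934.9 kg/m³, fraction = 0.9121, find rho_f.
Formula: f_{sub} = \frac{\rho_{obj}}{\rho_f}
Substituting knowns: 0.9121 = 934.9/rho_f
Solving for rho_f: rho_f = 934.9/0.9121 = 1025 kg/m³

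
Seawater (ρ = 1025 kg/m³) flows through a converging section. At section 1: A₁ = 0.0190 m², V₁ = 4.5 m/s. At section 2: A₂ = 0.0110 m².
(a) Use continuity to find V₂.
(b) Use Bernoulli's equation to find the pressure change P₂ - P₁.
(a) Continuity: A₁V₁=A₂V₂ -> V₂=A₁V₁/A₂=0.0190*4.5/0.0110=7.77 m/s
(b) Bernoulli: P₂-P₁=0.5*rho*(V₁^2-V₂^2)/1000=0.5*1025*(4.5^2-7.77^2)/1000=-20.56 kPa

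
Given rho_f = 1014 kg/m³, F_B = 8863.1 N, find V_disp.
Formula: F_B = \rho_f g V_{disp}
Substituting knowns: 8863.1 = 1014·9.81·V_disp
Solving for V_disp: V_disp = 8863.1/(1014·9.81) = 0.891 m³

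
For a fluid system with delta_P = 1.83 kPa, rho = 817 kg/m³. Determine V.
Formula: V = \sqrt{\frac{2 \Delta P}{\rho}}
V = √(2·(1.83·1000)/817) = 2.117 m/s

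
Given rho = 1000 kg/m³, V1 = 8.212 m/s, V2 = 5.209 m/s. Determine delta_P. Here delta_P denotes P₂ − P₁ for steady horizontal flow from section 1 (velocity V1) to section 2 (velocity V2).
Formula: \Delta P = \frac{1}{2} \rho (V_1^2 - V_2^2)
delta_P = 0.5·1000·(8.212² − 5.209²)/1000 = 20.15 kPa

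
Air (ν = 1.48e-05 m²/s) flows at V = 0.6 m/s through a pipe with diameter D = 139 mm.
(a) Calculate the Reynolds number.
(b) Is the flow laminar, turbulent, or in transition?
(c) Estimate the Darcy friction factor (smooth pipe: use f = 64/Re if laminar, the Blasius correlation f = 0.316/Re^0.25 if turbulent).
(a) Re = V·D/ν = 0.6·0.139/1.48e-05 = 5635.1
(b) Flow regime: turbulent (Re > 4000)
(c) Friction factor: f = 0.316/Re^0.25 = 0.316/5635.1^0.25 = 0.03647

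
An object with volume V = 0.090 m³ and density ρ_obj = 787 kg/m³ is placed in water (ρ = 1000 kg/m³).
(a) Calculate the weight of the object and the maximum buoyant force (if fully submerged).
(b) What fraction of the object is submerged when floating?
(a) W=rho_obj*g*V=787*9.81*0.090=694.8 N; F_B(max)=rho*g*V=1000*9.81*0.090=882.9 N
(b) Floating fraction=rho_obj/rho=787/1000=0.787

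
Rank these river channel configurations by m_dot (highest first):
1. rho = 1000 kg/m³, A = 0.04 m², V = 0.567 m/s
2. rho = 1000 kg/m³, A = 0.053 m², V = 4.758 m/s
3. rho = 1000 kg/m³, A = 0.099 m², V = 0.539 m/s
Case 1: m_dot = 22.68 kg/s
Case 2: m_dot = 252.2 kg/s
Case 3: m_dot = 53.36 kg/s
Ranking (highest first): 2, 3, 1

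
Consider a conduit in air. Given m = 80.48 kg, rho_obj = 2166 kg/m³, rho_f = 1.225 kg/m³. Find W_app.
Formula: W_{app} = mg\left(1 - \frac{\rho_f}{\rho_{obj}}\right)
W_app = 80.48·9.81·(1 − 1.225/2166) = 789.1 N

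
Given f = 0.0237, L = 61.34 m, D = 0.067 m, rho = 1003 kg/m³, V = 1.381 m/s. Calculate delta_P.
Formula: \Delta P = f \frac{L}{D} \frac{\rho V^2}{2}
delta_P = 0.0237·(61.34/0.067)·0.5·1003·1.381²/1000 = 20.75 kPa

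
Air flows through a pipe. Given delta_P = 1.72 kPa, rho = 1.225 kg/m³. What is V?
Formula: V = \sqrt{\frac{2 \Delta P}{\rho}}
V = √(2·(1.72·1000)/1.225) = 52.99 m/s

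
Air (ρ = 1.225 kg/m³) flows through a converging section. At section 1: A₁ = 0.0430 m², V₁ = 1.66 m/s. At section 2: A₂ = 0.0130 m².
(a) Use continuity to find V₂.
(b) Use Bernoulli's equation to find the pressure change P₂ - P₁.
(a) Continuity: A₁V₁=A₂V₂ -> V₂=A₁V₁/A₂=0.0430*1.66/0.0130=5.49 m/s
(b) Bernoulli: P₂-P₁=0.5*rho*(V₁^2-V₂^2)/1000=0.5*1.225*(1.66^2-5.49^2)/1000=-0.01677 kPa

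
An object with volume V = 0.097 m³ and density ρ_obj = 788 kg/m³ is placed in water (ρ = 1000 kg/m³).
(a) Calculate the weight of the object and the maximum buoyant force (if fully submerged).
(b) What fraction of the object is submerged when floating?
(a) W=rho_obj*g*V=788*9.81*0.097=749.8 N; F_B(max)=rho*g*V=1000*9.81*0.097=951.6 N
(b) Floating fraction=rho_obj/rho=788/1000=0.788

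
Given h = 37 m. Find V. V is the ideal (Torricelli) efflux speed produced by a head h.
Formula: V = \sqrt{2 g h}
V = √(2·9.81·37) = 26.94 m/s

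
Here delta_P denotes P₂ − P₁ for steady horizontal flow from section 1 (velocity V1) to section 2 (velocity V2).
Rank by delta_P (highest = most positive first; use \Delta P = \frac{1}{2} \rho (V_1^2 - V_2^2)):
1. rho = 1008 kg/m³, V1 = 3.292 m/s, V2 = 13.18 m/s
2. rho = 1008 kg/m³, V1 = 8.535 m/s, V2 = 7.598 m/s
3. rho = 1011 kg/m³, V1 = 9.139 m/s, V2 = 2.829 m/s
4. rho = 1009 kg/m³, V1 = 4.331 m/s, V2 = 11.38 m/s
Case 1: delta_P = -82.09 kPa
Case 2: delta_P = 7.619 kPa
Case 3: delta_P = 38.17 kPa
Case 4: delta_P = -55.87 kPa
Ranking (highest first): 3, 2, 4, 1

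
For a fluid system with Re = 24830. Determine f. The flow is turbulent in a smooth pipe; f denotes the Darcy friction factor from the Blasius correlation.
Formula: f = \frac{0.316}{Re^{0.25}}
f = 0.316/24830^0.25 = 0.02517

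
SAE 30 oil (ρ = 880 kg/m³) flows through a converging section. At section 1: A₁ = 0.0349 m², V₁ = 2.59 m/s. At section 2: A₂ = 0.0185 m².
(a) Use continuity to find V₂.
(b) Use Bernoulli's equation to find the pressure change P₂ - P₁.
(a) Continuity: A₁V₁=A₂V₂ -> V₂=A₁V₁/A₂=0.0349*2.59/0.0185=4.89 m/s
(b) Bernoulli: P₂-P₁=0.5*rho*(V₁^2-V₂^2)/1000=0.5*880*(2.59^2-4.89^2)/1000=-7.57 kPa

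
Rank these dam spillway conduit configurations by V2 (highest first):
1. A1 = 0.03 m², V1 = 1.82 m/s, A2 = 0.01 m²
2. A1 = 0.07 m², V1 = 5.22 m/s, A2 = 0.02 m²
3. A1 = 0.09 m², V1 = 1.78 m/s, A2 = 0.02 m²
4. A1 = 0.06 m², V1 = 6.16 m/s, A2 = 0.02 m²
Case 1: V2 = 5.46 m/s
Case 2: V2 = 18.27 m/s
Case 3: V2 = 8.01 m/s
Case 4: V2 = 18.48 m/s
Ranking (highest first): 4, 2, 3, 1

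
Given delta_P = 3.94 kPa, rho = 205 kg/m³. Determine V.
Formula: V = \sqrt{\frac{2 \Delta P}{\rho}}
V = √(2·(3.94·1000)/205) = 6.2 m/s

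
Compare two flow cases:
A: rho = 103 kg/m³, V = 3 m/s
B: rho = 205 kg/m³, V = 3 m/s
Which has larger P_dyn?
P_dyn(A) = 0.4635 kPa, P_dyn(B) = 0.9225 kPa. Answer: B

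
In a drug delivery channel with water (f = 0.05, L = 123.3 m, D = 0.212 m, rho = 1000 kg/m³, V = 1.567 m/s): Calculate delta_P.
Formula: \Delta P = f \frac{L}{D} \frac{\rho V^2}{2}
delta_P = 0.05·(123.3/0.212)·0.5·1000·1.567²/1000 = 35.7 kPa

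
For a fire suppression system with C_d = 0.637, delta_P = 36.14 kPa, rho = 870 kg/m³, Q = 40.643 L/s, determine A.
Formula: Q = C_d A \sqrt{\frac{2 \Delta P}{\rho}}
Substituting knowns: 40.643 = 0.637·A·√(2·(36.14·1000)/870)·1000
Solving for A: A = (40.643/1000)/(0.637·√(2·(36.14·1000)/870)) = 0.007 m²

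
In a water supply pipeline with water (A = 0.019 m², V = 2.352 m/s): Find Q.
Formula: Q = A V
Q = 0.019·2.352·1000 = 44.69 L/s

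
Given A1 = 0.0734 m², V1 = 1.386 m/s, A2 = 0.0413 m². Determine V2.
Formula: V_2 = \frac{A_1 V_1}{A_2}
V2 = 0.0734·1.386/0.0413 = 2.463 m/s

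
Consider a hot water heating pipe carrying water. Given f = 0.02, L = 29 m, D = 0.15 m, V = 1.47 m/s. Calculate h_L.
Formula: h_L = f \frac{L}{D} \frac{V^2}{2g}
h_L = 0.02·(29/0.15)·1.47²/(2·9.81) = 0.4259 m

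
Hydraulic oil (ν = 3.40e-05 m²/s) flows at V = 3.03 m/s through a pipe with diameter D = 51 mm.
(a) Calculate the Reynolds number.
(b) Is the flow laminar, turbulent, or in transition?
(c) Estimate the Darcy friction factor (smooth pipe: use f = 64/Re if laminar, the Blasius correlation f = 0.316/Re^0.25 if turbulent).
(a) Re = V·D/ν = 3.03·0.051/3.40e-05 = 4545
(b) Flow regime: turbulent (Re > 4000)
(c) Friction factor: f = 0.316/Re^0.25 = 0.316/4545^0.25 = 0.03849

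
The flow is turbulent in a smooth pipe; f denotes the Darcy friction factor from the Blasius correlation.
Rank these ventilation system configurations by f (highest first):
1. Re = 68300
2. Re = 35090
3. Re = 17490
Case 1: f = 0.01955
Case 2: f = 0.02309
Case 3: f = 0.02748
Ranking (highest first): 3, 2, 1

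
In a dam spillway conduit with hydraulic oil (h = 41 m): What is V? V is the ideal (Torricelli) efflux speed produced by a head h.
Formula: V = \sqrt{2 g h}
V = √(2·9.81·41) = 28.36 m/s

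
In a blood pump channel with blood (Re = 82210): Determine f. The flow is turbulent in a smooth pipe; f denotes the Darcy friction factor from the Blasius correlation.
Formula: f = \frac{0.316}{Re^{0.25}}
f = 0.316/82210^0.25 = 0.01866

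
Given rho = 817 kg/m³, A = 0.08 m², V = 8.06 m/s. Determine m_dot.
Formula: \dot{m} = \rho A V
m_dot = 817·0.08·8.06 = 526.8 kg/s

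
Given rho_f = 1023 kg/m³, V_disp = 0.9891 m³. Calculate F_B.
Formula: F_B = \rho_f g V_{disp}
F_B = 1023·9.81·0.9891 = 9926 N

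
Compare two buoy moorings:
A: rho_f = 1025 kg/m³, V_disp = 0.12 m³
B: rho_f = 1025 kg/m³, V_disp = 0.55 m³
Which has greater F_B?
F_B(A) = 1207 N, F_B(B) = 5530 N. Answer: B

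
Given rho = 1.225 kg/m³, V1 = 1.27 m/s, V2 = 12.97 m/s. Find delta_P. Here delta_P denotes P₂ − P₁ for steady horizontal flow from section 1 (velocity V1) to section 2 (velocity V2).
Formula: \Delta P = \frac{1}{2} \rho (V_1^2 - V_2^2)
delta_P = 0.5·1.225·(1.27² − 12.97²)/1000 = -0.102 kPa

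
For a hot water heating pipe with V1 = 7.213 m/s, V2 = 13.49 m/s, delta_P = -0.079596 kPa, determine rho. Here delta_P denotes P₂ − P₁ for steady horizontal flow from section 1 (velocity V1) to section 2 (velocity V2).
Formula: \Delta P = \frac{1}{2} \rho (V_1^2 - V_2^2)
Substituting knowns: -0.079596 = 0.5·rho·(7.213² − 13.49²)/1000
Solving for rho: rho = 2·(-0.079596·1000)/(7.213² − 13.49²) = 1.225 kg/m³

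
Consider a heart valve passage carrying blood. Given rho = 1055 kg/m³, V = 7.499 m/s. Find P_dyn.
Formula: P_{dyn} = \frac{1}{2} \rho V^2
P_dyn = 0.5·1055·7.499²/1000 = 29.66 kPa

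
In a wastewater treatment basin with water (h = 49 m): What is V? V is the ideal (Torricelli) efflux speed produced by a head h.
Formula: V = \sqrt{2 g h}
V = √(2·9.81·49) = 31.01 m/s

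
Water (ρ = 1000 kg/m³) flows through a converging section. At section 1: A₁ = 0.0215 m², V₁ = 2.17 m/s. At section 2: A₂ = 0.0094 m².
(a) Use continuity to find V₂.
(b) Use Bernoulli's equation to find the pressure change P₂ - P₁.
(a) Continuity: A₁V₁=A₂V₂ -> V₂=A₁V₁/A₂=0.0215*2.17/0.0094=4.96 m/s
(b) Bernoulli: P₂-P₁=0.5*rho*(V₁^2-V₂^2)/1000=0.5*1000*(2.17^2-4.96^2)/1000=-9.946 kPa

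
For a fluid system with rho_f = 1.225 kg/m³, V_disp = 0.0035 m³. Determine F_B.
Formula: F_B = \rho_f g V_{disp}
F_B = 1.225·9.81·0.0035 = 0.04206 N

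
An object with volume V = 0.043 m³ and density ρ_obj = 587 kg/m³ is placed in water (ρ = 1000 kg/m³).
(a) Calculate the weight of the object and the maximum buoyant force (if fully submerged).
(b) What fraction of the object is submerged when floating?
(a) W=rho_obj*g*V=587*9.81*0.043=247.6 N; F_B(max)=rho*g*V=1000*9.81*0.043=421.8 N
(b) Floating fraction=rho_obj/rho=587/1000=0.587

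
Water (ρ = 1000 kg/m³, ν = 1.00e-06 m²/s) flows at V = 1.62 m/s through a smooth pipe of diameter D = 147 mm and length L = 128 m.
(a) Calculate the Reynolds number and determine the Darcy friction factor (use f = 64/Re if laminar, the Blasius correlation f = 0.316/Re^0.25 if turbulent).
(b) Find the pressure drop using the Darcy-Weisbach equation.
(a) Re = V·D/ν = 1.62·0.147/1.00e-06 = 238140 → turbulent (Re > 4000); f = 0.316/Re^0.25 = 0.316/238140^0.25 = 0.014305 (Blasius is strictly valid for Re ≲ 1e5; used here as the smooth-pipe estimate the problem specifies)
(b) Darcy-Weisbach: ΔP = f·(L/D)·½ρV²/1000 = 0.014305·(128/0.147)·½·1000·1.62²/1000 = 16.34 kPa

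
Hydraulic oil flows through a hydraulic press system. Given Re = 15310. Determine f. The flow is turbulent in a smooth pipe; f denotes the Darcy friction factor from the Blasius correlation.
Formula: f = \frac{0.316}{Re^{0.25}}
f = 0.316/15310^0.25 = 0.02841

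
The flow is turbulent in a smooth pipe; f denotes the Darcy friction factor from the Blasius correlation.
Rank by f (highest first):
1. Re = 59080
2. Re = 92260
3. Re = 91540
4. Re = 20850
Case 1: f = 0.02027
Case 2: f = 0.01813
Case 3: f = 0.01817
Case 4: f = 0.0263
Ranking (highest first): 4, 1, 3, 2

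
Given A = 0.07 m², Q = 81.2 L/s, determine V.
Formula: Q = A V
Substituting knowns: 81.2 = 0.07·V·1000
Solving for V: V = (81.2/1000)/0.07 = 1.16 m/s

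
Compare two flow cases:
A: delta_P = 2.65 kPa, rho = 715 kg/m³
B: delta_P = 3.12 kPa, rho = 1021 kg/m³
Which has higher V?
V(A) = 2.723 m/s, V(B) = 2.472 m/s. Answer: A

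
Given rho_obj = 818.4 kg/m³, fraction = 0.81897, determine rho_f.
Formula: f_{sub} = \frac{\rho_{obj}}{\rho_f}
Substituting knowns: 0.81897 = 818.4/rho_f
Solving for rho_f: rho_f = 818.4/0.81897 = 999.3 kg/m³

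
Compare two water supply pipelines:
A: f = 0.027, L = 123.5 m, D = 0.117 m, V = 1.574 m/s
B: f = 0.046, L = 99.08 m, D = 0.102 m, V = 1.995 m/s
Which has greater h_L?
h_L(A) = 3.599 m, h_L(B) = 9.064 m. Answer: B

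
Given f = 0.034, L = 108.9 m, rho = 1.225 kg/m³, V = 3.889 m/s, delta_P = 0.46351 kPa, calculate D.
Formula: \Delta P = f \frac{L}{D} \frac{\rho V^2}{2}
Substituting knowns: 0.46351 = 0.034·(108.9/D)·0.5·1.225·3.889²/1000
Solving for D: D = 0.034·108.9·0.5·1.225·3.889²/(0.46351·1000) = 0.074 m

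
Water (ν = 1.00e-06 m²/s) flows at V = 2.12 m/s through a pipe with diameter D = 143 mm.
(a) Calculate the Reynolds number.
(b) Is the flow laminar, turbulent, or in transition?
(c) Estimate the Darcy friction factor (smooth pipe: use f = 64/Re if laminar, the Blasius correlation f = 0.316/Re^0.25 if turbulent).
(a) Re = V·D/ν = 2.12·0.143/1.00e-06 = 303160
(b) Flow regime: turbulent (Re > 4000)
(c) Friction factor: f = 0.316/Re^0.25 = 0.316/303160^0.25 = 0.01347 (Blasius is strictly valid for Re ≲ 1e5; used here as the smooth-pipe estimate the problem specifies)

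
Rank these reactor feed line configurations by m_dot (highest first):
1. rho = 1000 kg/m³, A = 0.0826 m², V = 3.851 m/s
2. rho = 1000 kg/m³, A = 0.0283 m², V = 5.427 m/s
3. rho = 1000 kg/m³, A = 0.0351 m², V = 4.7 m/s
Case 1: m_dot = 318.1 kg/s
Case 2: m_dot = 153.6 kg/s
Case 3: m_dot = 165 kg/s
Ranking (highest first): 1, 3, 2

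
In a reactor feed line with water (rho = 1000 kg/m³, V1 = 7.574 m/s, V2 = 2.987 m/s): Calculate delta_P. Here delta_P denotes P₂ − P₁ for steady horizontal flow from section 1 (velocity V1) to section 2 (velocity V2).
Formula: \Delta P = \frac{1}{2} \rho (V_1^2 - V_2^2)
delta_P = 0.5·1000·(7.574² − 2.987²)/1000 = 24.22 kPa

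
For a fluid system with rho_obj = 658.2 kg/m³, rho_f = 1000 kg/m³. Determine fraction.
Formula: f_{sub} = \frac{\rho_{obj}}{\rho_f}
fraction = 658.2/1000 = 0.6582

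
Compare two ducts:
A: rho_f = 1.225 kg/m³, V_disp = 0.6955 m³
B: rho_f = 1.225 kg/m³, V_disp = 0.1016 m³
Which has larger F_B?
F_B(A) = 8.358 N, F_B(B) = 1.221 N. Answer: A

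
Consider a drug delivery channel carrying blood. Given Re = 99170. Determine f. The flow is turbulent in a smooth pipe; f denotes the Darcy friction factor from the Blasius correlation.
Formula: f = \frac{0.316}{Re^{0.25}}
f = 0.316/99170^0.25 = 0.01781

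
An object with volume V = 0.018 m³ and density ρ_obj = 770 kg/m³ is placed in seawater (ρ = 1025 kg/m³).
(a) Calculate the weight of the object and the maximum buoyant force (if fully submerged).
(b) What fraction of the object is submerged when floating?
(a) W=rho_obj*g*V=770*9.81*0.018=136.0 N; F_B(max)=rho*g*V=1025*9.81*0.018=181.0 N
(b) Floating fraction=rho_obj/rho=770/1025=0.751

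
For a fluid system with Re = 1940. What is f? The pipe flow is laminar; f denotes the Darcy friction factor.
Formula: f = \frac{64}{Re}
f = 64/1940 = 0.03299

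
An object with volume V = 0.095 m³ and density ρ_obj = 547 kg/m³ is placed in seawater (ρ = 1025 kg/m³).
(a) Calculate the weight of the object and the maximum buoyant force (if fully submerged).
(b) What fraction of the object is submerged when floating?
(a) W=rho_obj*g*V=547*9.81*0.095=509.8 N; F_B(max)=rho*g*V=1025*9.81*0.095=955.2 N
(b) Floating fraction=rho_obj/rho=547/1025=0.534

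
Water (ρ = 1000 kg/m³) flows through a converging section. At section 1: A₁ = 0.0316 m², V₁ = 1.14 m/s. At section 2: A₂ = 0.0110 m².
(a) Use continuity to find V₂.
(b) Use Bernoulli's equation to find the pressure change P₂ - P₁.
(a) Continuity: A₁V₁=A₂V₂ -> V₂=A₁V₁/A₂=0.0316*1.14/0.0110=3.27 m/s
(b) Bernoulli: P₂-P₁=0.5*rho*(V₁^2-V₂^2)/1000=0.5*1000*(1.14^2-3.27^2)/1000=-4.697 kPa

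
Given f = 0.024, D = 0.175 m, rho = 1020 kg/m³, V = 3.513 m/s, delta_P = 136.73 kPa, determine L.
Formula: \Delta P = f \frac{L}{D} \frac{\rho V^2}{2}
Substituting knowns: 136.73 = 0.024·(L/0.175)·0.5·1020·3.513²/1000
Solving for L: L = (136.73·1000)·0.175/(0.024·0.5·1020·3.513²) = 158.4 m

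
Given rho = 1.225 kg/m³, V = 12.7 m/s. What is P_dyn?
Formula: P_{dyn} = \frac{1}{2} \rho V^2
P_dyn = 0.5·1.225·12.7²/1000 = 0.09879 kPa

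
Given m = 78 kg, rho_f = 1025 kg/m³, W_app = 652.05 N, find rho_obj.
Formula: W_{app} = mg\left(1 - \frac{\rho_f}{\rho_{obj}}\right)
Substituting knowns: 652.05 = 78·9.81·(1 − 1025/rho_obj)
Solving for rho_obj: rho_obj = 1025/(1 − 652.05/(78·9.81)) = 6933 kg/m³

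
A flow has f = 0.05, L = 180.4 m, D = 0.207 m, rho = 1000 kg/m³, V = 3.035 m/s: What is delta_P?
Formula: \Delta P = f \frac{L}{D} \frac{\rho V^2}{2}
delta_P = 0.05·(180.4/0.207)·0.5·1000·3.035²/1000 = 200.7 kPa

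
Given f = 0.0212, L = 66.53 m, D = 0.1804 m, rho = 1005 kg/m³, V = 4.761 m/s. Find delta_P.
Formula: \Delta P = f \frac{L}{D} \frac{\rho V^2}{2}
delta_P = 0.0212·(66.53/0.1804)·0.5·1005·4.761²/1000 = 89.05 kPa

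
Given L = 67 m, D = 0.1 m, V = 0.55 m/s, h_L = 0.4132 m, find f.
Formula: h_L = f \frac{L}{D} \frac{V^2}{2g}
Substituting knowns: 0.4132 = f·(67/0.1)·0.55²/(2·9.81)
Solving for f: f = 0.4132·2·9.81/((67/0.1)·0.55²) = 0.04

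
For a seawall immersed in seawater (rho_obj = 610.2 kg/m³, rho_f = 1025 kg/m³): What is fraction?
Formula: f_{sub} = \frac{\rho_{obj}}{\rho_f}
fraction = 610.2/1025 = 0.5953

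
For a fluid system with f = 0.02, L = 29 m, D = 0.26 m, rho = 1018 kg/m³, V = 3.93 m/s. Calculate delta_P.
Formula: \Delta P = f \frac{L}{D} \frac{\rho V^2}{2}
delta_P = 0.02·(29/0.26)·0.5·1018·3.93²/1000 = 17.54 kPa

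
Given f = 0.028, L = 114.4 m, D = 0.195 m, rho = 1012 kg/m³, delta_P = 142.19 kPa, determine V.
Formula: \Delta P = f \frac{L}{D} \frac{\rho V^2}{2}
Substituting knowns: 142.19 = 0.028·(114.4/0.195)·0.5·1012·V²/1000
Solving for V: V = √((142.19·1000)/(0.028·(114.4/0.195)·0.5·1012)) = 4.136 m/s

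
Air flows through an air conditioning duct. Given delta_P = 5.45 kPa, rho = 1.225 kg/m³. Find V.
Formula: V = \sqrt{\frac{2 \Delta P}{\rho}}
V = √(2·(5.45·1000)/1.225) = 94.33 m/s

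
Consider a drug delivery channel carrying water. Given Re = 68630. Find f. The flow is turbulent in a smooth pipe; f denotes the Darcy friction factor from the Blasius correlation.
Formula: f = \frac{0.316}{Re^{0.25}}
f = 0.316/68630^0.25 = 0.01952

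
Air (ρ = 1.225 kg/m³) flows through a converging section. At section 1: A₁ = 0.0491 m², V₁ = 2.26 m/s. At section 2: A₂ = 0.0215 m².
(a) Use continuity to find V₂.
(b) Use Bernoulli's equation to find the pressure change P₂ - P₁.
(a) Continuity: A₁V₁=A₂V₂ -> V₂=A₁V₁/A₂=0.0491*2.26/0.0215=5.16 m/s
(b) Bernoulli: P₂-P₁=0.5*rho*(V₁^2-V₂^2)/1000=0.5*1.225*(2.26^2-5.16^2)/1000=-0.01318 kPa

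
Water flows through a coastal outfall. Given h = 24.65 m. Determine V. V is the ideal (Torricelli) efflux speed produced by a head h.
Formula: V = \sqrt{2 g h}
V = √(2·9.81·24.65) = 21.99 m/s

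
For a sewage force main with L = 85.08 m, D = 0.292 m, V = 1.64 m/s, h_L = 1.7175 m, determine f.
Formula: h_L = f \frac{L}{D} \frac{V^2}{2g}
Substituting knowns: 1.7175 = f·(85.08/0.292)·1.64²/(2·9.81)
Solving for f: f = 1.7175·2·9.81/((85.08/0.292)·1.64²) = 0.043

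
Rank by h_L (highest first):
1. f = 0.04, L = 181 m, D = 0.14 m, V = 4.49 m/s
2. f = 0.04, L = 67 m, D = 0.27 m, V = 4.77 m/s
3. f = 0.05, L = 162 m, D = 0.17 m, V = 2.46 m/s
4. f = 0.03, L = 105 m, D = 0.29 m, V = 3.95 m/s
Case 1: h_L = 53.14 m
Case 2: h_L = 11.51 m
Case 3: h_L = 14.7 m
Case 4: h_L = 8.638 m
Ranking (highest first): 1, 3, 2, 4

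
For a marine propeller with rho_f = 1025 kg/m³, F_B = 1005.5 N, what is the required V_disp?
Formula: F_B = \rho_f g V_{disp}
Substituting knowns: 1005.5 = 1025·9.81·V_disp
Solving for V_disp: V_disp = 1005.5/(1025·9.81) = 0.1 m³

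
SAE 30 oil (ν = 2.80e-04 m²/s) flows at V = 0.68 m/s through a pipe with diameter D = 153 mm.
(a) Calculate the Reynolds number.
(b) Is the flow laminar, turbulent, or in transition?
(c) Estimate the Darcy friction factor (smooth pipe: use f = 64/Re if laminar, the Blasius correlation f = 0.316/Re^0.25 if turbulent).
(a) Re = V·D/ν = 0.68·0.153/2.80e-04 = 371.57
(b) Flow regime: laminar (Re < 2300)
(c) Friction factor: f = 64/Re = 64/371.57 = 0.1722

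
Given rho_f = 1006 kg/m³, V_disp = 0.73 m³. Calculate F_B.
Formula: F_B = \rho_f g V_{disp}
F_B = 1006·9.81·0.73 = 7204 N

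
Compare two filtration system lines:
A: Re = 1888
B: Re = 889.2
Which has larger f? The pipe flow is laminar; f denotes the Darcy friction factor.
f(A) = 0.0339, f(B) = 0.07197. Answer: B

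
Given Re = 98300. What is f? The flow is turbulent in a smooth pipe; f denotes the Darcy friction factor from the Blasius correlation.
Formula: f = \frac{0.316}{Re^{0.25}}
f = 0.316/98300^0.25 = 0.01785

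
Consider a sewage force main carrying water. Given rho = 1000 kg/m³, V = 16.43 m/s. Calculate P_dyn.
Formula: P_{dyn} = \frac{1}{2} \rho V^2
P_dyn = 0.5·1000·16.43²/1000 = 135 kPa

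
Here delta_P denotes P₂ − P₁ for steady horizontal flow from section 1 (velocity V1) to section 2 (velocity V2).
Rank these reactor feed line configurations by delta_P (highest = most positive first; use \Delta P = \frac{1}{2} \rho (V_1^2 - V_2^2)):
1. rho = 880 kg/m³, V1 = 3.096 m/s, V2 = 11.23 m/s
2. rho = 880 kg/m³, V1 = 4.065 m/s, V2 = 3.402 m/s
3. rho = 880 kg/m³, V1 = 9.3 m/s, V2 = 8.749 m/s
Case 1: delta_P = -51.27 kPa
Case 2: delta_P = 2.178 kPa
Case 3: delta_P = 4.376 kPa
Ranking (highest first): 3, 2, 1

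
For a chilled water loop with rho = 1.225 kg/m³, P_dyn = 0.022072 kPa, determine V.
Formula: P_{dyn} = \frac{1}{2} \rho V^2
Substituting knowns: 0.022072 = 0.5·1.225·V²/1000
Solving for V: V = √(2·(0.022072·1000)/1.225) = 6.003 m/s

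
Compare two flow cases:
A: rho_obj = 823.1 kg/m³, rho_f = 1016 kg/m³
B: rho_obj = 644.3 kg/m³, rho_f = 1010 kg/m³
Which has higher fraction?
fraction(A) = 0.8101, fraction(B) = 0.6379. Answer: A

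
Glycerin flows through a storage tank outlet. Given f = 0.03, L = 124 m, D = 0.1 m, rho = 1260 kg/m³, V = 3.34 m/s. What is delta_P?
Formula: \Delta P = f \frac{L}{D} \frac{\rho V^2}{2}
delta_P = 0.03·(124/0.1)·0.5·1260·3.34²/1000 = 261.4 kPa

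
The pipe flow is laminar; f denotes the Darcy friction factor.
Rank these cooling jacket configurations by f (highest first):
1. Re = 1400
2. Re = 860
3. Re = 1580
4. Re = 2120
Case 1: f = 0.04571
Case 2: f = 0.07442
Case 3: f = 0.04051
Case 4: f = 0.03019
Ranking (highest first): 2, 1, 3, 4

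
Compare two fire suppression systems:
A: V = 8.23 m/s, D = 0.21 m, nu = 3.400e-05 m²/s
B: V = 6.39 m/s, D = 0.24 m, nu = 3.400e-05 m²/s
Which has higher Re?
Re(A) = 50832, Re(B) = 45106. Answer: A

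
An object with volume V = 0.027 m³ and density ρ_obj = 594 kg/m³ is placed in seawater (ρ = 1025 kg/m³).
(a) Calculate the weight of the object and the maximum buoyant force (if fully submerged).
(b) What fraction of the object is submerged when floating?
(a) W=rho_obj*g*V=594*9.81*0.027=157.3 N; F_B(max)=rho*g*V=1025*9.81*0.027=271.5 N
(b) Floating fraction=rho_obj/rho=594/1025=0.580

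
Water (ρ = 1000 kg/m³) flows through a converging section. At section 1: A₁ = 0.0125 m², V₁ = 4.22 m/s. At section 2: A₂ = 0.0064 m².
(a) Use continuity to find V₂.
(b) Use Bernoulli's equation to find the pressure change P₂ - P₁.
(a) Continuity: A₁V₁=A₂V₂ -> V₂=A₁V₁/A₂=0.0125*4.22/0.0064=8.24 m/s
(b) Bernoulli: P₂-P₁=0.5*rho*(V₁^2-V₂^2)/1000=0.5*1000*(4.22^2-8.24^2)/1000=-25.04 kPa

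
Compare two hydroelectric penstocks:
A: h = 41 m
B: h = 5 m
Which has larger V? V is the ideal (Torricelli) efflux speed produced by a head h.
V(A) = 28.36 m/s, V(B) = 9.905 m/s. Answer: A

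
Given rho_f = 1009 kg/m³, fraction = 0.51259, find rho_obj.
Formula: f_{sub} = \frac{\rho_{obj}}{\rho_f}
Substituting knowns: 0.51259 = rho_obj/1009
Solving for rho_obj: rho_obj = 0.51259·1009 = 517.2 kg/m³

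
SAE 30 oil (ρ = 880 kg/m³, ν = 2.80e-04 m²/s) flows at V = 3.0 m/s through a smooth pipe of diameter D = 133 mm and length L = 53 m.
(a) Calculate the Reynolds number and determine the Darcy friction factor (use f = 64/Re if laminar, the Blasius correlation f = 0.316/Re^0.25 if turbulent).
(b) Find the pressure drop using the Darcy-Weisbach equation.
(a) Re = V·D/ν = 3.0·0.133/2.80e-04 = 1425 → laminar (Re < 2300); f = 64/Re = 64/1425 = 0.044912
(b) Darcy-Weisbach: ΔP = f·(L/D)·½ρV²/1000 = 0.044912·(53/0.133)·½·880·3.0²/1000 = 70.87 kPa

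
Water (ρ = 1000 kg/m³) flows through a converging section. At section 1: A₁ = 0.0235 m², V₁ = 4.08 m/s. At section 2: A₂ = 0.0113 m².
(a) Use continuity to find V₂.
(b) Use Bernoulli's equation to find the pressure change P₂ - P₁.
(a) Continuity: A₁V₁=A₂V₂ -> V₂=A₁V₁/A₂=0.0235*4.08/0.0113=8.48 m/s
(b) Bernoulli: P₂-P₁=0.5*rho*(V₁^2-V₂^2)/1000=0.5*1000*(4.08^2-8.48^2)/1000=-27.63 kPa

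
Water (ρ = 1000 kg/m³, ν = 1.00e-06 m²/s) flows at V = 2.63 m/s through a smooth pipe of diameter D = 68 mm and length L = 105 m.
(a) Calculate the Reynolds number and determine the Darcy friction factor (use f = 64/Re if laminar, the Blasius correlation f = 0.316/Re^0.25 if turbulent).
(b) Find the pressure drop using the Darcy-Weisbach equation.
(a) Re = V·D/ν = 2.63·0.068/1.00e-06 = 178840 → turbulent (Re > 4000); f = 0.316/Re^0.25 = 0.316/178840^0.25 = 0.015366 (Blasius is strictly valid for Re ≲ 1e5; used here as the smooth-pipe estimate the problem specifies)
(b) Darcy-Weisbach: ΔP = f·(L/D)·½ρV²/1000 = 0.015366·(105/0.068)·½·1000·2.63²/1000 = 82.06 kPa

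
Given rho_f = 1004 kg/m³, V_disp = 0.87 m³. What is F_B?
Formula: F_B = \rho_f g V_{disp}
F_B = 1004·9.81·0.87 = 8569 N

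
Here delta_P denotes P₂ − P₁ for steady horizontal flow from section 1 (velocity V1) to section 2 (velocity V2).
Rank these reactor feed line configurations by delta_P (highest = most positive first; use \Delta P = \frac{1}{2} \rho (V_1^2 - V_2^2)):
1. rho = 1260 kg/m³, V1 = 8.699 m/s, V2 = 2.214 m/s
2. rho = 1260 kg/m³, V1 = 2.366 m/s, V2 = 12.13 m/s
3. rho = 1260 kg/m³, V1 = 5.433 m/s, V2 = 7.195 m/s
Case 1: delta_P = 44.59 kPa
Case 2: delta_P = -89.17 kPa
Case 3: delta_P = -14.02 kPa
Ranking (highest first): 1, 3, 2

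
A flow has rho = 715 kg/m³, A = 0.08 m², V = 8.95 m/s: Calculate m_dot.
Formula: \dot{m} = \rho A V
m_dot = 715·0.08·8.95 = 511.9 kg/s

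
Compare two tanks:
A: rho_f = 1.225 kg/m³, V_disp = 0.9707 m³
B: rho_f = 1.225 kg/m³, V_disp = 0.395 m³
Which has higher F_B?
F_B(A) = 11.67 N, F_B(B) = 4.747 N. Answer: A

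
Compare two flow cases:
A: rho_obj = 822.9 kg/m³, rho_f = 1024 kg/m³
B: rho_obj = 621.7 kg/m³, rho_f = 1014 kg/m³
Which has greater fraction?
fraction(A) = 0.8036, fraction(B) = 0.6131. Answer: A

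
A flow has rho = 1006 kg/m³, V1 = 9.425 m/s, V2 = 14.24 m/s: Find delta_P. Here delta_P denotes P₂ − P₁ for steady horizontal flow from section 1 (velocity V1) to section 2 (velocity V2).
Formula: \Delta P = \frac{1}{2} \rho (V_1^2 - V_2^2)
delta_P = 0.5·1006·(9.425² − 14.24²)/1000 = -57.32 kPa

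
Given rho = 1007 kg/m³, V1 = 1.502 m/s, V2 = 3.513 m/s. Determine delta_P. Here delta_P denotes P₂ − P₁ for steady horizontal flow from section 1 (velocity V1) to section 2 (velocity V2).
Formula: \Delta P = \frac{1}{2} \rho (V_1^2 - V_2^2)
delta_P = 0.5·1007·(1.502² − 3.513²)/1000 = -5.078 kPa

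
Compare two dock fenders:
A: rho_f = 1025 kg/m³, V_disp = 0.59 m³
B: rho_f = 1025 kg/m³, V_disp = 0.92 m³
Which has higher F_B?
F_B(A) = 5933 N, F_B(B) = 9251 N. Answer: B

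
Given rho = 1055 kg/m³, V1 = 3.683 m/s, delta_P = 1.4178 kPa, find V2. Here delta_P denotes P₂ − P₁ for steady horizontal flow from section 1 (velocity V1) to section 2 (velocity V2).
Formula: \Delta P = \frac{1}{2} \rho (V_1^2 - V_2^2)
Substituting knowns: 1.4178 = 0.5·1055·(3.683² − V2²)/1000
Solving for V2: V2 = √(3.683² − 2·(1.4178·1000)/1055) = 3.298 m/s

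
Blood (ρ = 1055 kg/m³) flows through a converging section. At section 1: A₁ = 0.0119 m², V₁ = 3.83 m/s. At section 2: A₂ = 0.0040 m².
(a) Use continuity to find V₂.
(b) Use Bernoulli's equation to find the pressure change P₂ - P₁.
(a) Continuity: A₁V₁=A₂V₂ -> V₂=A₁V₁/A₂=0.0119*3.83/0.0040=11.39 m/s
(b) Bernoulli: P₂-P₁=0.5*rho*(V₁^2-V₂^2)/1000=0.5*1055*(3.83^2-11.39^2)/1000=-60.7 kPa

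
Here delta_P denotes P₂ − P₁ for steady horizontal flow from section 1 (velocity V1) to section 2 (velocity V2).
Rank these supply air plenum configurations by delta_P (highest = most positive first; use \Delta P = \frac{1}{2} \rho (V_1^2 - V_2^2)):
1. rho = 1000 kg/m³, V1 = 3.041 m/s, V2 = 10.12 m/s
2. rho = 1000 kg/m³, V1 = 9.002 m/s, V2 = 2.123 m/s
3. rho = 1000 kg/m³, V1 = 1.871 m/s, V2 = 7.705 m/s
Case 1: delta_P = -46.58 kPa
Case 2: delta_P = 38.26 kPa
Case 3: delta_P = -27.93 kPa
Ranking (highest first): 2, 3, 1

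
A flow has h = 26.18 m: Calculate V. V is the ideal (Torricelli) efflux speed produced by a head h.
Formula: V = \sqrt{2 g h}
V = √(2·9.81·26.18) = 22.66 m/s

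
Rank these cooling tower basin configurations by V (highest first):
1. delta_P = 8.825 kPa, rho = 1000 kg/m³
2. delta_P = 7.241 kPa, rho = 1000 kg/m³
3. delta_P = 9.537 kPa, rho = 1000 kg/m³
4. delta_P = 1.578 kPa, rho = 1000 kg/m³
Case 1: V = 4.201 m/s
Case 2: V = 3.806 m/s
Case 3: V = 4.367 m/s
Case 4: V = 1.777 m/s
Ranking (highest first): 3, 1, 2, 4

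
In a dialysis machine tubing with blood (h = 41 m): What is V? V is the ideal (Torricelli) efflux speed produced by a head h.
Formula: V = \sqrt{2 g h}
V = √(2·9.81·41) = 28.36 m/s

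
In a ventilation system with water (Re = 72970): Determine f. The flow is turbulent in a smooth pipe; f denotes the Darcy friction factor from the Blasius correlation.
Formula: f = \frac{0.316}{Re^{0.25}}
f = 0.316/72970^0.25 = 0.01923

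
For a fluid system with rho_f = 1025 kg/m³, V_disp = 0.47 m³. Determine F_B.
Formula: F_B = \rho_f g V_{disp}
F_B = 1025·9.81·0.47 = 4726 N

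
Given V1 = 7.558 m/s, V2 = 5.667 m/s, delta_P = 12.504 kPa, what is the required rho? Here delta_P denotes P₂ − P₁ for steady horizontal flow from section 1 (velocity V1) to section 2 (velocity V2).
Formula: \Delta P = \frac{1}{2} \rho (V_1^2 - V_2^2)
Substituting knowns: 12.504 = 0.5·rho·(7.558² − 5.667²)/1000
Solving for rho: rho = 2·(12.504·1000)/(7.558² − 5.667²) = 1000 kg/m³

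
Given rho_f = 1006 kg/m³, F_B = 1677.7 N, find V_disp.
Formula: F_B = \rho_f g V_{disp}
Substituting knowns: 1677.7 = 1006·9.81·V_disp
Solving for V_disp: V_disp = 1677.7/(1006·9.81) = 0.17 m³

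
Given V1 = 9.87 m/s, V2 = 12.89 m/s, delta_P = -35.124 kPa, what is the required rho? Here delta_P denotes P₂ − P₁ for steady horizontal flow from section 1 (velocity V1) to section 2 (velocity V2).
Formula: \Delta P = \frac{1}{2} \rho (V_1^2 - V_2^2)
Substituting knowns: -35.124 = 0.5·rho·(9.87² − 12.89²)/1000
Solving for rho: rho = 2·(-35.124·1000)/(9.87² − 12.89²) = 1022 kg/m³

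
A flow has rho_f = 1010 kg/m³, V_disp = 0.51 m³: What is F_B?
Formula: F_B = \rho_f g V_{disp}
F_B = 1010·9.81·0.51 = 5053 N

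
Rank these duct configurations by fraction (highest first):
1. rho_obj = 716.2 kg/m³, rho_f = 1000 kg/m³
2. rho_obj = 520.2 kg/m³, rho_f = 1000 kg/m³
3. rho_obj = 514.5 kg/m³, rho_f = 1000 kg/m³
Case 1: fraction = 0.7162
Case 2: fraction = 0.5202
Case 3: fraction = 0.5145
Ranking (highest first): 1, 2, 3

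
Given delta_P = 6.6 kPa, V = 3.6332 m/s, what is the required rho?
Formula: V = \sqrt{\frac{2 \Delta P}{\rho}}
Substituting knowns: 3.6332 = √(2·(6.6·1000)/rho)
Solving for rho: rho = 2·(6.6·1000)/3.6332² = 1000 kg/m³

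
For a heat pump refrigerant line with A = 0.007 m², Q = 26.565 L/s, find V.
Formula: Q = A V
Substituting knowns: 26.565 = 0.007·V·1000
Solving for V: V = (26.565/1000)/0.007 = 3.795 m/s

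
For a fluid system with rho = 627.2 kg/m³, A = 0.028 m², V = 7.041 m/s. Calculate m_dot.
Formula: \dot{m} = \rho A V
m_dot = 627.2·0.028·7.041 = 123.7 kg/s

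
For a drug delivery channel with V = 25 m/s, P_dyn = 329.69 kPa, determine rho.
Formula: P_{dyn} = \frac{1}{2} \rho V^2
Substituting knowns: 329.69 = 0.5·rho·25²/1000
Solving for rho: rho = 2·(329.69·1000)/25² = 1055 kg/m³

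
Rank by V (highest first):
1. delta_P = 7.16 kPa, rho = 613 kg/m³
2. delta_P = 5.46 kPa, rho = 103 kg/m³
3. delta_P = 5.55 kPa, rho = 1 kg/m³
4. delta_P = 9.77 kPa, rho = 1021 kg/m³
Case 1: V = 4.833 m/s
Case 2: V = 10.3 m/s
Case 3: V = 105.4 m/s
Case 4: V = 4.375 m/s
Ranking (highest first): 3, 2, 1, 4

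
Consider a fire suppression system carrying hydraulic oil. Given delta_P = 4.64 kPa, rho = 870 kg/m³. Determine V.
Formula: V = \sqrt{\frac{2 \Delta P}{\rho}}
V = √(2·(4.64·1000)/870) = 3.266 m/s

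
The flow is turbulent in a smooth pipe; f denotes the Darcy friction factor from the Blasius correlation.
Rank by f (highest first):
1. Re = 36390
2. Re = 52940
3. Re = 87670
Case 1: f = 0.02288
Case 2: f = 0.02083
Case 3: f = 0.01836
Ranking (highest first): 1, 2, 3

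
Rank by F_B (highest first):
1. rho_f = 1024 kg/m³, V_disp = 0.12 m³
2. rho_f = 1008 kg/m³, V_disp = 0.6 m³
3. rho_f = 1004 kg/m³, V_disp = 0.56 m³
Case 1: F_B = 1205 N
Case 2: F_B = 5933 N
Case 3: F_B = 5516 N
Ranking (highest first): 2, 3, 1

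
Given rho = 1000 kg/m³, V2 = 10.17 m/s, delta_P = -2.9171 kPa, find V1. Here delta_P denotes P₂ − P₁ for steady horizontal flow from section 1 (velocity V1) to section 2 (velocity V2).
Formula: \Delta P = \frac{1}{2} \rho (V_1^2 - V_2^2)
Substituting knowns: -2.9171 = 0.5·1000·(V1² − 10.17²)/1000
Solving for V1: V1 = √(10.17² + 2·(-2.9171·1000)/1000) = 9.879 m/s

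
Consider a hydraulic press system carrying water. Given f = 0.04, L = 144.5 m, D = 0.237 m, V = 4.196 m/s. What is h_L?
Formula: h_L = f \frac{L}{D} \frac{V^2}{2g}
h_L = 0.04·(144.5/0.237)·4.196²/(2·9.81) = 21.89 m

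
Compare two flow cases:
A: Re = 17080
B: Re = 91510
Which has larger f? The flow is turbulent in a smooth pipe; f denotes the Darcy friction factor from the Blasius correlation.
f(A) = 0.02764, f(B) = 0.01817. Answer: A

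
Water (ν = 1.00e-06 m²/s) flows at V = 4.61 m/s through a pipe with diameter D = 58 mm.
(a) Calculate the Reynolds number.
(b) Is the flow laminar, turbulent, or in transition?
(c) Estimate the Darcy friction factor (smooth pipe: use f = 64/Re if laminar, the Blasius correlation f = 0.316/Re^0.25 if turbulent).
(a) Re = V·D/ν = 4.61·0.058/1.00e-06 = 267380
(b) Flow regime: turbulent (Re > 4000)
(c) Friction factor: f = 0.316/Re^0.25 = 0.316/267380^0.25 = 0.0139 (Blasius is strictly valid for Re ≲ 1e5; used here as the smooth-pipe estimate the problem specifies)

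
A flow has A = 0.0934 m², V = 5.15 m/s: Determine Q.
Formula: Q = A V
Q = 0.0934·5.15·1000 = 481 L/s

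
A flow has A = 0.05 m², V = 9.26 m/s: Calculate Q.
Formula: Q = A V
Q = 0.05·9.26·1000 = 463 L/s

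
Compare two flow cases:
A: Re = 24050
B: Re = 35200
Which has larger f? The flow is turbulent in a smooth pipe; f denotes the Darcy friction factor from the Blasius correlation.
f(A) = 0.02538, f(B) = 0.02307. Answer: A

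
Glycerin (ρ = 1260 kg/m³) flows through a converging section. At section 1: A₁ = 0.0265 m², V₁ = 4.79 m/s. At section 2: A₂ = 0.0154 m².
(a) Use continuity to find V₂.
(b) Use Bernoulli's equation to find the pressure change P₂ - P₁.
(a) Continuity: A₁V₁=A₂V₂ -> V₂=A₁V₁/A₂=0.0265*4.79/0.0154=8.24 m/s
(b) Bernoulli: P₂-P₁=0.5*rho*(V₁^2-V₂^2)/1000=0.5*1260*(4.79^2-8.24^2)/1000=-28.32 kPa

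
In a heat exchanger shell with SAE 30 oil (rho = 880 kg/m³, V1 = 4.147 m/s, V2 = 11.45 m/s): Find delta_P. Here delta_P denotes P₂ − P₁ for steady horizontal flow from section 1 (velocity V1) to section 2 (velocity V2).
Formula: \Delta P = \frac{1}{2} \rho (V_1^2 - V_2^2)
delta_P = 0.5·880·(4.147² − 11.45²)/1000 = -50.12 kPa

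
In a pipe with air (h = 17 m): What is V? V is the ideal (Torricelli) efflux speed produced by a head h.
Formula: V = \sqrt{2 g h}
V = √(2·9.81·17) = 18.26 m/s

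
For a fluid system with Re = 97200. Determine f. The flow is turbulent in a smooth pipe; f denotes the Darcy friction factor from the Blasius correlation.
Formula: f = \frac{0.316}{Re^{0.25}}
f = 0.316/97200^0.25 = 0.0179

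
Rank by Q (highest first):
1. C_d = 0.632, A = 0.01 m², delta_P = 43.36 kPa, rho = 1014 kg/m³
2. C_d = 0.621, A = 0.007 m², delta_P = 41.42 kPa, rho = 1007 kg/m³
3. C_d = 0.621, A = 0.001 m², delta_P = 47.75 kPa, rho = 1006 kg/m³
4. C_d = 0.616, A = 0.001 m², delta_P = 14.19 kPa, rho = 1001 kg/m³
Case 1: Q = 58.45 L/s
Case 2: Q = 39.43 L/s
Case 3: Q = 6.051 L/s
Case 4: Q = 3.28 L/s
Ranking (highest first): 1, 2, 3, 4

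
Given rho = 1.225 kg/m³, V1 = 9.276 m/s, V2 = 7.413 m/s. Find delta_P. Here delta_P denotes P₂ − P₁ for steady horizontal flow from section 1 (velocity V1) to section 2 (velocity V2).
Formula: \Delta P = \frac{1}{2} \rho (V_1^2 - V_2^2)
delta_P = 0.5·1.225·(9.276² − 7.413²)/1000 = 0.01904 kPa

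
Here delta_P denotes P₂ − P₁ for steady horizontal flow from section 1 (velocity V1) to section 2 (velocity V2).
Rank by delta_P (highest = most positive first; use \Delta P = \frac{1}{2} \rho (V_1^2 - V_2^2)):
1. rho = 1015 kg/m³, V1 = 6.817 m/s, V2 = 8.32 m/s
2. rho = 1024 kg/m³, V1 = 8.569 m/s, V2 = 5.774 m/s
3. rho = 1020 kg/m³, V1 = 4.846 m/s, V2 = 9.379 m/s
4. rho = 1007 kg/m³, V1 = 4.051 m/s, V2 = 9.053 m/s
Case 1: delta_P = -11.55 kPa
Case 2: delta_P = 20.53 kPa
Case 3: delta_P = -32.89 kPa
Case 4: delta_P = -33 kPa
Ranking (highest first): 2, 1, 3, 4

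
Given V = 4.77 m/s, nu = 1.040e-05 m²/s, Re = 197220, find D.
Formula: Re = \frac{V D}{\nu}
Substituting knowns: 197220 = 4.77·D/1.040e-05
Solving for D: D = 197220·1.040e-05/4.77 = 0.43 m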